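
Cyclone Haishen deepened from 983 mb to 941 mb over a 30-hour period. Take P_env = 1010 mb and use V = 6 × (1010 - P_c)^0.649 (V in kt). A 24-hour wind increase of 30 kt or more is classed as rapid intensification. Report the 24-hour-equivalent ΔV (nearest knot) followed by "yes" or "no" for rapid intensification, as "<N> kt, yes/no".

34 kt, yes

V₁: ΔP = 27, V ≈ 6 × 27^0.649 ≈ 50.95 kt.
V₂: ΔP = 69, V ≈ 6 × 69^0.649 ≈ 93.66 kt.
ΔV over 30 h = 42.71 kt → 24 h equivalent = 42.71 × 24/30 ≈ 34.17 kt.
34 kt ≥ 30 kt ⇒ rapid intensification.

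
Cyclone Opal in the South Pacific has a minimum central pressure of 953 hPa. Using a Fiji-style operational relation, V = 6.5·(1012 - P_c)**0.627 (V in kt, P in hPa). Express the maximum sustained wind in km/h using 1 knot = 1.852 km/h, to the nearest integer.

155 km/h

ΔP = 1012 − 953 = 59 hPa.
V ≈ 6.5 × 59^0.627 = 6.5 × 12.892 ≈ 83.799 kt.
83.799 × 1.852 ≈ 155.20 km/h → 155 km/h.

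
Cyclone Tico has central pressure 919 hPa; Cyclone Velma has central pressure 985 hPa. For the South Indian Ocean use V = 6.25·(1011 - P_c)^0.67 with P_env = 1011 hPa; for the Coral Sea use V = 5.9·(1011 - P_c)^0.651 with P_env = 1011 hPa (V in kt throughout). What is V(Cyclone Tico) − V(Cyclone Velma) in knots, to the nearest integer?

80 kt

Cyclone Tico: ΔP = 92; V ≈ 6.25 × 92^0.67 ≈ 129.31 kt.
Cyclone Velma: ΔP = 26; V ≈ 5.9 × 26^0.651 ≈ 49.20 kt.
Difference ≈ 129.31 − 49.20 = 80.11 → 80 kt.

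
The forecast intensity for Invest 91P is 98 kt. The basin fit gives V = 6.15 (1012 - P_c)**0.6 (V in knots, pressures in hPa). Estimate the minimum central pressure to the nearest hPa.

911 hPa

ΔP = (V / 6.15)^(1/0.6) = (98/6.15)^1.667.
98/6.15 = 15.935; 15.935^1.667 ≈ 100.91 hPa.
P_c = 1012 − 100.91 = 911.09 ≈ 911 hPa.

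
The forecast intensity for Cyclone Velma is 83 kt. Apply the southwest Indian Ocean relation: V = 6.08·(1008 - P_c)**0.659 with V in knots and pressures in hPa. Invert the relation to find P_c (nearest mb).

955 mb

ΔP = (V / 6.08)^(1/0.659) = (83/6.08)^1.517.
83/6.08 = 13.651; 13.651^1.517 ≈ 52.79 mb.
P_c = 1008 − 52.79 = 955.21 ≈ 955 mb.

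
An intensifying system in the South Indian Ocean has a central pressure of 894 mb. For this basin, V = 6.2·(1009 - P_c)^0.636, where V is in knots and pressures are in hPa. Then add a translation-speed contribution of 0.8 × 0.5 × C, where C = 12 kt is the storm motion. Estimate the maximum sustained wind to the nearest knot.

132 kt

ΔP = 1009 − 894 = 115 mb.
115^0.636 ≈ 20.446.
V ≈ 6.2 × 20.446 ≈ 126.8 kt.
Translation term: 0.8 × 0.5 × 12 = 4.8 kt.
Corrected V ≈ 131.6 kt → 132 kt.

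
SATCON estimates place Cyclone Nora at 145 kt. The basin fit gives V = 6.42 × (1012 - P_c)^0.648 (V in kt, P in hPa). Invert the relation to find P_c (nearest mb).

889 mb

ΔP = (V / 6.42)^(1/0.648) = (145/6.42)^1.543.
145/6.42 = 22.586; 22.586^1.543 ≈ 122.81 mb.
P_c = 1012 − 122.81 = 889.19 ≈ 889 mb.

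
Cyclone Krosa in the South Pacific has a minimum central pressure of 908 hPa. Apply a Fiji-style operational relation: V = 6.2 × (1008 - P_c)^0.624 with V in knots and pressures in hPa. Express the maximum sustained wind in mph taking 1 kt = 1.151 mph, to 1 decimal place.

126.3 mph

ΔP = 1008 − 908 = 100 hPa.
V ≈ 6.2 × 100^0.624 = 6.2 × 17.701 ≈ 109.747 kt.
109.747 × 1.151 ≈ 126.32 mph → 126.3 mph.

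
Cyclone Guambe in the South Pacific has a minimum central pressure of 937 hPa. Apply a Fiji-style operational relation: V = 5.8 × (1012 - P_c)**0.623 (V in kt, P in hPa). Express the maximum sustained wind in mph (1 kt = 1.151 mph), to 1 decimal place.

98.3 mph

ΔP = 1012 − 937 = 75 hPa.
V ≈ 5.8 × 75^0.623 = 5.8 × 14.729 ≈ 85.426 kt.
85.426 × 1.151 ≈ 98.33 mph → 98.3 mph.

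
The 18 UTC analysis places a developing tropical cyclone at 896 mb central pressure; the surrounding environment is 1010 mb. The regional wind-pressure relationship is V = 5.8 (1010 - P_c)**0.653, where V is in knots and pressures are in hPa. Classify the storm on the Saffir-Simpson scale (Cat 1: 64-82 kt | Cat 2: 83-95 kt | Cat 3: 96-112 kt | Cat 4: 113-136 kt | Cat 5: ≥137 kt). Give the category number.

4

ΔP = 1010 − 896 = 114 mb.
V ≈ 5.8 × 114^0.653 = 5.8 × 22.04 ≈ 128 kt.
128 kt falls in the Category 4 band.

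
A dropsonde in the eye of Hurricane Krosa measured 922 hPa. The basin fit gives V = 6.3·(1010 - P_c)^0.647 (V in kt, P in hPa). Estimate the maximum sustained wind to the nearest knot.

ΔP = 1010 − 922 = 88 hPa.
88^0.647 ≈ 18.117.
V ≈ 6.3 × 18.117 ≈ 114.1 kt.

114 kt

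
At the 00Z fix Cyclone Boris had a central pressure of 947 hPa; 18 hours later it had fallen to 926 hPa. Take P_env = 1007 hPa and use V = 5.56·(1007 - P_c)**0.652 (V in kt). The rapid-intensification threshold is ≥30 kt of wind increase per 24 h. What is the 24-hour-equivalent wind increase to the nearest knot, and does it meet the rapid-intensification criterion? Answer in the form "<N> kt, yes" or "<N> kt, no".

V₁: ΔP = 60, V ≈ 5.56 × 60^0.652 ≈ 80.25 kt.
V₂: ΔP = 81, V ≈ 5.56 × 81^0.652 ≈ 97.59 kt.
ΔV over 18 h = 17.34 kt → 24 h equivalent = 17.34 × 24/18 ≈ 23.12 kt.
23 kt < 30 kt ⇒ not rapid intensification.

23 kt, no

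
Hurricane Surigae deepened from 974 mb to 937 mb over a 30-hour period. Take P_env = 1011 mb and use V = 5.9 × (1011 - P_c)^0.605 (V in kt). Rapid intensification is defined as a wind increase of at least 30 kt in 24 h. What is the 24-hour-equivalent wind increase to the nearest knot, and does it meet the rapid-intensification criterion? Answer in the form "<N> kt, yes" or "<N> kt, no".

22 kt, no

V₁: ΔP = 37, V ≈ 5.9 × 37^0.605 ≈ 52.43 kt.
V₂: ΔP = 74, V ≈ 5.9 × 74^0.605 ≈ 79.75 kt.
ΔV over 30 h = 27.32 kt → 24 h equivalent = 27.32 × 24/30 ≈ 21.86 kt.
22 kt < 30 kt ⇒ not rapid intensification.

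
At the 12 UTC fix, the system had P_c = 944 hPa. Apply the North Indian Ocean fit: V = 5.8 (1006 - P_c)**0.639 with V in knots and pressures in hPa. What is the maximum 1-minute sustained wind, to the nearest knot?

ΔP = 1006 − 944 = 62 hPa.
62^0.639 ≈ 13.975.
V ≈ 5.8 × 13.975 ≈ 81.1 kt.

81 kt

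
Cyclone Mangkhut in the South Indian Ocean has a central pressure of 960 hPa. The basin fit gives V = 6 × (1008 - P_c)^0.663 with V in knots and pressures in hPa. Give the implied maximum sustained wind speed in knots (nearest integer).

78 kt

ΔP = 1008 − 960 = 48 hPa.
48^0.663 ≈ 13.022.
V ≈ 6 × 13.022 ≈ 78.1 kt.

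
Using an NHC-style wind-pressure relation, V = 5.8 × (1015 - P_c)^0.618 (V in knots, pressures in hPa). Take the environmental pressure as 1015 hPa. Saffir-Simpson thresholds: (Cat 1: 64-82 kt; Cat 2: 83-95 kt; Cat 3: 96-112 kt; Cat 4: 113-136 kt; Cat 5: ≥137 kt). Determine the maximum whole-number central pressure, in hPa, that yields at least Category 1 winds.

966 hPa

Category 1 begins at V = 64 kt.
Required ΔP = (64/5.8)^(1/0.618) = 11.034^1.618 ≈ 48.67 hPa.
P_c ≤ 1015 − 48.67 = 966.33, so the highest integer P_c is 966 hPa.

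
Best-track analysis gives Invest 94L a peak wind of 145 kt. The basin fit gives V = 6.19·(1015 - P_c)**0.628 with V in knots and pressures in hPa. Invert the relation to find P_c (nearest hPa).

863 hPa

ΔP = (V / 6.19)^(1/0.628) = (145/6.19)^1.592.
145/6.19 = 23.425; 23.425^1.592 ≈ 151.71 hPa.
P_c = 1015 − 151.71 = 863.29 ≈ 863 hPa.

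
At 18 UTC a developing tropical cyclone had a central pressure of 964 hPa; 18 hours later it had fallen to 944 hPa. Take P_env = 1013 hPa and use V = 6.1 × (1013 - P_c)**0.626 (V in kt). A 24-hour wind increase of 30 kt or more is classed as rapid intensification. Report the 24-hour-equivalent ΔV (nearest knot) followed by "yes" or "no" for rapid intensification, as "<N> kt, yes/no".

V₁: ΔP = 49, V ≈ 6.1 × 49^0.626 ≈ 69.73 kt.
V₂: ΔP = 69, V ≈ 6.1 × 69^0.626 ≈ 86.39 kt.
ΔV over 18 h = 16.66 kt → 24 h equivalent = 16.66 × 24/18 ≈ 22.21 kt.
22 kt < 30 kt ⇒ not rapid intensification.

22 kt, no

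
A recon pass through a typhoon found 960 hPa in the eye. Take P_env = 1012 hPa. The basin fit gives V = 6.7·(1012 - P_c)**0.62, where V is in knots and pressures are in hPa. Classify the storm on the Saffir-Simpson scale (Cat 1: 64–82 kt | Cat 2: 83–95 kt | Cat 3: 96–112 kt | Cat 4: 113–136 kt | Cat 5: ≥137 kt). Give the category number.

1

ΔP = 1012 − 960 = 52 hPa.
V ≈ 6.7 × 52^0.62 = 6.7 × 11.59 ≈ 78 kt.
78 kt falls in the Category 1 band.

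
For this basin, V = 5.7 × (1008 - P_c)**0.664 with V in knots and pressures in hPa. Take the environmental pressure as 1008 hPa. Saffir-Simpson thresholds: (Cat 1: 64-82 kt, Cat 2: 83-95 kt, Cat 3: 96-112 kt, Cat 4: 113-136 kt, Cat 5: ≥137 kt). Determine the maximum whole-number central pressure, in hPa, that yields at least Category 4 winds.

Category 4 begins at V = 113 kt.
Required ΔP = (113/5.7)^(1/0.664) = 19.825^1.506 ≈ 89.87 hPa.
P_c ≤ 1008 − 89.87 = 918.13, so the highest integer P_c is 918 hPa.

918 hPa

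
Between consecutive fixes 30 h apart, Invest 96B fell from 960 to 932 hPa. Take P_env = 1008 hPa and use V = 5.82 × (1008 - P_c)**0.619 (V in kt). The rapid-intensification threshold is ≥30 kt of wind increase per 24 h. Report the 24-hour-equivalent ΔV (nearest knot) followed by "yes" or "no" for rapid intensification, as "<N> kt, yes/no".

V₁: ΔP = 48, V ≈ 5.82 × 48^0.619 ≈ 63.92 kt.
V₂: ΔP = 76, V ≈ 5.82 × 76^0.619 ≈ 84.95 kt.
ΔV over 30 h = 21.03 kt → 24 h equivalent = 21.03 × 24/30 ≈ 16.82 kt.
17 kt < 30 kt ⇒ not rapid intensification.

17 kt, no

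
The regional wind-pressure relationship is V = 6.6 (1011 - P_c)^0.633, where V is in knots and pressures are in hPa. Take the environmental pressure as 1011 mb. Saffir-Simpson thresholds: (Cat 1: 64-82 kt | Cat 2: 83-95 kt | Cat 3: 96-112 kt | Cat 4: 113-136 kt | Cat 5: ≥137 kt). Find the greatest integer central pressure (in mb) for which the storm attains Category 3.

Category 3 begins at V = 96 kt.
Required ΔP = (96/6.6)^(1/0.633) = 14.545^1.580 ≈ 68.68 mb.
P_c ≤ 1011 − 68.68 = 942.32, so the highest integer P_c is 942 mb.

942 mb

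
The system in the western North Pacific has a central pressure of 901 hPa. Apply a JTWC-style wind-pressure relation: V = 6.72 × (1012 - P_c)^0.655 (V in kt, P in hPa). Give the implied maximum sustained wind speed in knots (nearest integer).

ΔP = 1012 − 901 = 111 hPa.
111^0.655 ≈ 21.862.
V ≈ 6.72 × 21.862 ≈ 146.9 kt.

147 kt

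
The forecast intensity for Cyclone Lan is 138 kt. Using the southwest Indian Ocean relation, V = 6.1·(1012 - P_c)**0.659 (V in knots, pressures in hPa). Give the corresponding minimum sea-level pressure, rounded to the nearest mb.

ΔP = (V / 6.1)^(1/0.659) = (138/6.1)^1.517.
138/6.1 = 22.623; 22.623^1.517 ≈ 113.62 mb.
P_c = 1012 − 113.62 = 898.38 ≈ 898 mb.

898 mb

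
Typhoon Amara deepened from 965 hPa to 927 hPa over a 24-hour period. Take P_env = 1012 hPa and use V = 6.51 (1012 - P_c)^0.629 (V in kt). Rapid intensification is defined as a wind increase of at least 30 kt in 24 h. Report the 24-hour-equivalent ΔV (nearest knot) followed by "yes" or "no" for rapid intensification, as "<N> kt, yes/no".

V₁: ΔP = 47, V ≈ 6.51 × 47^0.629 ≈ 73.34 kt.
V₂: ΔP = 85, V ≈ 6.51 × 85^0.629 ≈ 106.46 kt.
ΔV over 24 h = 33.12 kt → 24 h equivalent = 33.12 × 24/24 ≈ 33.12 kt.
33 kt ≥ 30 kt ⇒ rapid intensification.

33 kt, yes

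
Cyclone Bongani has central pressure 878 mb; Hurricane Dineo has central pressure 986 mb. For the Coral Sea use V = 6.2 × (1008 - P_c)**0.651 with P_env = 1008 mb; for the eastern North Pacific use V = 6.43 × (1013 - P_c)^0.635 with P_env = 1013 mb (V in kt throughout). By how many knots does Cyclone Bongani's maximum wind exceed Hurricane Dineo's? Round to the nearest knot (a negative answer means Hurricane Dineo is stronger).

95 kt

Cyclone Bongani: ΔP = 130; V ≈ 6.2 × 130^0.651 ≈ 147.42 kt.
Hurricane Dineo: ΔP = 27; V ≈ 6.43 × 27^0.635 ≈ 52.13 kt.
Difference ≈ 147.42 − 52.13 = 95.29 → 95 kt.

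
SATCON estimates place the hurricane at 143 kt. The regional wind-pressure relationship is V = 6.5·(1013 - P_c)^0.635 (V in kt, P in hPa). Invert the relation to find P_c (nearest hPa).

ΔP = (V / 6.5)^(1/0.635) = (143/6.5)^1.575.
143/6.5 = 22.000; 22.000^1.575 ≈ 130.03 hPa.
P_c = 1013 − 130.03 = 882.97 ≈ 883 hPa.

883 hPa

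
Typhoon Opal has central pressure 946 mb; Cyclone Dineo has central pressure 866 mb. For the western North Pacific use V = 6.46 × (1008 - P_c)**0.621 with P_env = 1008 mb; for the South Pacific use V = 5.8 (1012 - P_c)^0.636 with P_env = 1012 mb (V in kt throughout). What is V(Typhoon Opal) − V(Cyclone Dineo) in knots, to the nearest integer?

Typhoon Opal: ΔP = 62; V ≈ 6.46 × 62^0.621 ≈ 83.81 kt.
Cyclone Dineo: ΔP = 146; V ≈ 5.8 × 146^0.636 ≈ 138.02 kt.
Difference ≈ 83.81 − 138.02 = -54.21 → -54 kt.

-54 kt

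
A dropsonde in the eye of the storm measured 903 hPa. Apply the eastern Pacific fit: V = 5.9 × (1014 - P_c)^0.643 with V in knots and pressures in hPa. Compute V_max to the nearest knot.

122 kt

ΔP = 1014 − 903 = 111 hPa.
111^0.643 ≈ 20.661.
V ≈ 5.9 × 20.661 ≈ 121.9 kt.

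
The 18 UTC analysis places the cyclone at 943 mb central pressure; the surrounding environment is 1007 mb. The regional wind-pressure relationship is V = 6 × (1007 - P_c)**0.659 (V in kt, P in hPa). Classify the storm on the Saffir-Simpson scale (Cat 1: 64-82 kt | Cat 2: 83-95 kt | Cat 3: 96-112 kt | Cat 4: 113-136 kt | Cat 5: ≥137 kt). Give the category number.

ΔP = 1007 − 943 = 64 mb.
V ≈ 6 × 64^0.659 = 6 × 15.50 ≈ 93 kt.
93 kt falls in the Category 2 band.

2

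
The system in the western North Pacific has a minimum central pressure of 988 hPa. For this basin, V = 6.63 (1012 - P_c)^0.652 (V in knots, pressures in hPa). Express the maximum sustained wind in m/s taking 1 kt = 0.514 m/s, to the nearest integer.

ΔP = 1012 − 988 = 24 hPa.
V ≈ 6.63 × 24^0.652 = 6.63 × 7.941 ≈ 52.652 kt.
52.652 × 0.514 ≈ 27.06 m/s → 27 m/s.

27 m/s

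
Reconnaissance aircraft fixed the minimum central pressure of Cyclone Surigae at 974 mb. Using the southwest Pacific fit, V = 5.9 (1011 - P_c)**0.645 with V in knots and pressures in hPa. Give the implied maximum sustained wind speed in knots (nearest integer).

61 kt

ΔP = 1011 − 974 = 37 mb.
37^0.645 ≈ 10.268.
V ≈ 5.9 × 10.268 ≈ 60.6 kt.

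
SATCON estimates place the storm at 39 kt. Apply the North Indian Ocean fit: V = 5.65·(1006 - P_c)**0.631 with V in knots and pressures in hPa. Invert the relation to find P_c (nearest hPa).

985 hPa

ΔP = (V / 5.65)^(1/0.631) = (39/5.65)^1.585.
39/5.65 = 6.903; 6.903^1.585 ≈ 21.36 hPa.
P_c = 1006 − 21.36 = 984.64 ≈ 985 hPa.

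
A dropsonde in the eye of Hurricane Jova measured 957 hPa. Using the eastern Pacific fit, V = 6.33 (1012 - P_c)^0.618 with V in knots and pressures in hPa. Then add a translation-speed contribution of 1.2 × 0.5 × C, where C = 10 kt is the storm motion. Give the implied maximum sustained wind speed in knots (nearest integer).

81 kt

ΔP = 1012 − 957 = 55 hPa.
55^0.618 ≈ 11.900.
V ≈ 6.33 × 11.900 ≈ 75.3 kt.
Translation term: 1.2 × 0.5 × 10 = 6 kt.
Corrected V ≈ 81.3 kt → 81 kt.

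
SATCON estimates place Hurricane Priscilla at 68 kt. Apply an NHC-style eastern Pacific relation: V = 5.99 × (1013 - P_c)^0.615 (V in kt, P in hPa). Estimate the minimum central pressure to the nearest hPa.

961 hPa

ΔP = (V / 5.99)^(1/0.615) = (68/5.99)^1.626.
68/5.99 = 11.352; 11.352^1.626 ≈ 51.95 hPa.
P_c = 1013 − 51.95 = 961.05 ≈ 961 hPa.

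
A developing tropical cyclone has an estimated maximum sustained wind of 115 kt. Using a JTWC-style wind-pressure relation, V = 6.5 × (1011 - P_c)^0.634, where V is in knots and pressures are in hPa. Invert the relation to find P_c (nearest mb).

ΔP = (V / 6.5)^(1/0.634) = (115/6.5)^1.577.
115/6.5 = 17.692; 17.692^1.577 ≈ 92.92 mb.
P_c = 1011 − 92.92 = 918.08 ≈ 918 mb.

918 mb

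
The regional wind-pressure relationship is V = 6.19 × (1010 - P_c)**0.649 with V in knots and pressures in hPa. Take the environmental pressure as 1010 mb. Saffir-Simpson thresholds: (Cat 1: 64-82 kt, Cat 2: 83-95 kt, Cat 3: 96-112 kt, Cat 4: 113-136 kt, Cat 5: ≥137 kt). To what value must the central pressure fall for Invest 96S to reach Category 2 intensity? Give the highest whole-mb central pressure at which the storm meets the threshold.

Category 2 begins at V = 83 kt.
Required ΔP = (83/6.19)^(1/0.649) = 13.409^1.541 ≈ 54.59 mb.
P_c ≤ 1010 − 54.59 = 955.41, so the highest integer P_c is 955 mb.

955 mb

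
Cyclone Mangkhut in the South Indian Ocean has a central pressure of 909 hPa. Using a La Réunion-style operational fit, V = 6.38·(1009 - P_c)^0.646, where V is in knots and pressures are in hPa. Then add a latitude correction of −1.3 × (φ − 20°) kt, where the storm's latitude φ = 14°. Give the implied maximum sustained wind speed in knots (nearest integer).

ΔP = 1009 − 909 = 100 hPa.
100^0.646 ≈ 19.588.
V ≈ 6.38 × 19.588 ≈ 125.0 kt.
Latitude correction: −1.3 × (14 − 20) = 7.8 kt.
Corrected V ≈ 132.8 kt → 133 kt.

133 kt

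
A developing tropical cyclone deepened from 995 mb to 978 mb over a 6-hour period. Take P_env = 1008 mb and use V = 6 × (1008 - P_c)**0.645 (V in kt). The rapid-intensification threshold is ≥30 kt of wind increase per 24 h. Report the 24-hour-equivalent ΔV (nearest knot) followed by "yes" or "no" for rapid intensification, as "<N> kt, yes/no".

90 kt, yes

V₁: ΔP = 13, V ≈ 6 × 13^0.645 ≈ 31.38 kt.
V₂: ΔP = 30, V ≈ 6 × 30^0.645 ≈ 53.81 kt.
ΔV over 6 h = 22.43 kt → 24 h equivalent = 22.43 × 24/6 ≈ 89.72 kt.
90 kt ≥ 30 kt ⇒ rapid intensification.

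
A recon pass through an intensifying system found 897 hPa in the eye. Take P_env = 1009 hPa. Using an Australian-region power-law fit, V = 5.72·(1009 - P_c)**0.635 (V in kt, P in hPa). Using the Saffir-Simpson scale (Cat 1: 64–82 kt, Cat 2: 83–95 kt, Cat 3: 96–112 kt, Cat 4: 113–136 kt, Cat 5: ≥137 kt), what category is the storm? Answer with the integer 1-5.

ΔP = 1009 − 897 = 112 hPa.
V ≈ 5.72 × 112^0.635 = 5.72 × 20.01 ≈ 114 kt.
114 kt falls in the Category 4 band.

4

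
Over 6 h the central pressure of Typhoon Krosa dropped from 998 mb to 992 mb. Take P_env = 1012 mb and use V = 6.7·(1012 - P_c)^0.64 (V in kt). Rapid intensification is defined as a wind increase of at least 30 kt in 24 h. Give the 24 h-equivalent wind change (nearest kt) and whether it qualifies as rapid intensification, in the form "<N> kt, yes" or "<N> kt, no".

V₁: ΔP = 14, V ≈ 6.7 × 14^0.64 ≈ 36.27 kt.
V₂: ΔP = 20, V ≈ 6.7 × 20^0.64 ≈ 45.58 kt.
ΔV over 6 h = 9.31 kt → 24 h equivalent = 9.31 × 24/6 ≈ 37.24 kt.
37 kt ≥ 30 kt ⇒ rapid intensification.

37 kt, yes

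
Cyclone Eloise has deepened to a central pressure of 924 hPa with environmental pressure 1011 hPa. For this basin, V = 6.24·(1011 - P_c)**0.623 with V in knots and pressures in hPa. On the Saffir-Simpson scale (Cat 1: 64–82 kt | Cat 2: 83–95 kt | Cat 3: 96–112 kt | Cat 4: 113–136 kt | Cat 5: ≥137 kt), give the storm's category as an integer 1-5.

ΔP = 1011 − 924 = 87 hPa.
V ≈ 6.24 × 87^0.623 = 6.24 × 16.16 ≈ 101 kt.
101 kt falls in the Category 3 band.

3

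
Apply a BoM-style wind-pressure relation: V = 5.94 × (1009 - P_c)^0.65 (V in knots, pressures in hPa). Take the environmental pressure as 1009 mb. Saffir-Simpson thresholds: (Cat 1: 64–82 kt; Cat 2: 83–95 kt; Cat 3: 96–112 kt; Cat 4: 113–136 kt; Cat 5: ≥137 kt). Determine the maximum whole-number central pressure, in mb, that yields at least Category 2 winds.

951 mb

Category 2 begins at V = 83 kt.
Required ΔP = (83/5.94)^(1/0.65) = 13.973^1.538 ≈ 57.81 mb.
P_c ≤ 1009 − 57.81 = 951.19, so the highest integer P_c is 951 mb.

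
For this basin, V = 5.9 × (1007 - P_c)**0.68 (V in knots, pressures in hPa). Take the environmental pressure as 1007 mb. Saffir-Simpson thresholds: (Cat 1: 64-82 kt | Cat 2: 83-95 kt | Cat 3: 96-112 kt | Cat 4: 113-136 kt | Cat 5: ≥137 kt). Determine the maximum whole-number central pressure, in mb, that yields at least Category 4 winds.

Category 4 begins at V = 113 kt.
Required ΔP = (113/5.9)^(1/0.68) = 19.153^1.471 ≈ 76.85 mb.
P_c ≤ 1007 − 76.85 = 930.15, so the highest integer P_c is 930 mb.

930 mb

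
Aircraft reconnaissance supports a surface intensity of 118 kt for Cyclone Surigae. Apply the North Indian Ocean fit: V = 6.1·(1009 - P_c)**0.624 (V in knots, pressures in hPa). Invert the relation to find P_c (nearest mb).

894 mb

ΔP = (V / 6.1)^(1/0.624) = (118/6.1)^1.603.
118/6.1 = 19.344; 19.344^1.603 ≈ 115.29 mb.
P_c = 1009 − 115.29 = 893.71 ≈ 894 mb.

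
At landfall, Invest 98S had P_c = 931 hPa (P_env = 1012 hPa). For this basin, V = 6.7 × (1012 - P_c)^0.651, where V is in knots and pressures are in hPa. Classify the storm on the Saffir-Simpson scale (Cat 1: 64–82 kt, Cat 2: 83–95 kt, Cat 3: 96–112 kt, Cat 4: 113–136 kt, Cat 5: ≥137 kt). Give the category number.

4

ΔP = 1012 − 931 = 81 hPa.
V ≈ 6.7 × 81^0.651 = 6.7 × 17.48 ≈ 117 kt.
117 kt falls in the Category 4 band.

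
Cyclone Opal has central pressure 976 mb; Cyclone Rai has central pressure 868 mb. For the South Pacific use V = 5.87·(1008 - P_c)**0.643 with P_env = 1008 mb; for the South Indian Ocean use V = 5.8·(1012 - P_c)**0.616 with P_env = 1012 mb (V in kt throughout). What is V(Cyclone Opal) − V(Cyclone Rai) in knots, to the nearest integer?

-69 kt

Cyclone Opal: ΔP = 32; V ≈ 5.87 × 32^0.643 ≈ 54.51 kt.
Cyclone Rai: ΔP = 144; V ≈ 5.8 × 144^0.616 ≈ 123.87 kt.
Difference ≈ 54.51 − 123.87 = -69.36 → -69 kt.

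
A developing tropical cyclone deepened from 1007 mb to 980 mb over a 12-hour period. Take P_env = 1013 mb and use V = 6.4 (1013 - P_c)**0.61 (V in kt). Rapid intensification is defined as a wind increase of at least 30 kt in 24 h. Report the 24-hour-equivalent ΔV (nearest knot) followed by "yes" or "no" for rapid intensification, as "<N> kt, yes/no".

70 kt, yes

V₁: ΔP = 6, V ≈ 6.4 × 6^0.61 ≈ 19.09 kt.
V₂: ΔP = 33, V ≈ 6.4 × 33^0.61 ≈ 54.01 kt.
ΔV over 12 h = 34.92 kt → 24 h equivalent = 34.92 × 24/12 ≈ 69.84 kt.
70 kt ≥ 30 kt ⇒ rapid intensification.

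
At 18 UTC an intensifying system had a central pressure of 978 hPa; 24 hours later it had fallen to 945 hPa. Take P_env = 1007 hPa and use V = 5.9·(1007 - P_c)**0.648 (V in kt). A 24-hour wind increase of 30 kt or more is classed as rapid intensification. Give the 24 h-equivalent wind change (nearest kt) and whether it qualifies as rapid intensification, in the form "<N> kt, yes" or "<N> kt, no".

33 kt, yes

V₁: ΔP = 29, V ≈ 5.9 × 29^0.648 ≈ 52.30 kt.
V₂: ΔP = 62, V ≈ 5.9 × 62^0.648 ≈ 85.57 kt.
ΔV over 24 h = 33.27 kt → 24 h equivalent = 33.27 × 24/24 ≈ 33.27 kt.
33 kt ≥ 30 kt ⇒ rapid intensification.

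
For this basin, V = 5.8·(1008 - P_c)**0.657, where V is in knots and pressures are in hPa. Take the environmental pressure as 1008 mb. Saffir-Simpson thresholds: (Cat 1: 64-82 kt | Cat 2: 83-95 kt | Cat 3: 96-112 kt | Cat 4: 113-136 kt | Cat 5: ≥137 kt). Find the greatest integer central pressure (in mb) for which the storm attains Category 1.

Category 1 begins at V = 64 kt.
Required ΔP = (64/5.8)^(1/0.657) = 11.034^1.522 ≈ 38.65 mb.
P_c ≤ 1008 − 38.65 = 969.35, so the highest integer P_c is 969 mb.

969 mb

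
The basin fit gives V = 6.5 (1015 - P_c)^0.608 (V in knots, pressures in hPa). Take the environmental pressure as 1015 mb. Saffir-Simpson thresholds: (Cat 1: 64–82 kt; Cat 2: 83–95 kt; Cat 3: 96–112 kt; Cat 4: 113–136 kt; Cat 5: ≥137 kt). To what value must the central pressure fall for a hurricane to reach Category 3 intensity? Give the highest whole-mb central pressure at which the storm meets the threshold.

Category 3 begins at V = 96 kt.
Required ΔP = (96/6.5)^(1/0.608) = 14.769^1.645 ≈ 83.81 mb.
P_c ≤ 1015 − 83.81 = 931.19, so the highest integer P_c is 931 mb.

931 mb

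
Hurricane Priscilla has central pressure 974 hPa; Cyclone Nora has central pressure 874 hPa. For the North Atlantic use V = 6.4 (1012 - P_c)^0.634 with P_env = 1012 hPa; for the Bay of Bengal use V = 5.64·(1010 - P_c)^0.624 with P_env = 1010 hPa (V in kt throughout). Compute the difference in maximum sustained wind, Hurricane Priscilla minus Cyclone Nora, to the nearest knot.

-57 kt

Hurricane Priscilla: ΔP = 38; V ≈ 6.4 × 38^0.634 ≈ 64.23 kt.
Cyclone Nora: ΔP = 136; V ≈ 5.64 × 136^0.624 ≈ 120.95 kt.
Difference ≈ 64.23 − 120.95 = -56.72 → -57 kt.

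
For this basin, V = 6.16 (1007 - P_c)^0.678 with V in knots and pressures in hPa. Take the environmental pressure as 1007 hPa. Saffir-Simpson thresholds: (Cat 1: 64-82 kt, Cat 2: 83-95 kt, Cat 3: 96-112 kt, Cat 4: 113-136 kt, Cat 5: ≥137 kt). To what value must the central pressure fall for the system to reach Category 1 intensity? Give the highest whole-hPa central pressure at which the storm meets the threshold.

975 hPa

Category 1 begins at V = 64 kt.
Required ΔP = (64/6.16)^(1/0.678) = 10.390^1.475 ≈ 31.58 hPa.
P_c ≤ 1007 − 31.58 = 975.42, so the highest integer P_c is 975 hPa.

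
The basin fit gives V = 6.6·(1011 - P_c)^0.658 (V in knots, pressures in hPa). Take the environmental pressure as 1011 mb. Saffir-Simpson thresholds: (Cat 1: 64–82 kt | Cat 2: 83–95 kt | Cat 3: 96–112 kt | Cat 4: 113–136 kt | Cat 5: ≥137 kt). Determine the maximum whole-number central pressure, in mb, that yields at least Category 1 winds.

Category 1 begins at V = 64 kt.
Required ΔP = (64/6.6)^(1/0.658) = 9.697^1.520 ≈ 31.58 mb.
P_c ≤ 1011 − 31.58 = 979.42, so the highest integer P_c is 979 mb.

979 mb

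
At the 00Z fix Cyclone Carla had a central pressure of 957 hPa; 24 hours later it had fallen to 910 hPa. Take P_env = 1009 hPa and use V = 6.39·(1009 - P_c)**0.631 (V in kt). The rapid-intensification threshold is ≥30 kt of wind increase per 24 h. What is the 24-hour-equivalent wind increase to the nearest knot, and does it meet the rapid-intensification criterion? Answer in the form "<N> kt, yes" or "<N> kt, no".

39 kt, yes

V₁: ΔP = 52, V ≈ 6.39 × 52^0.631 ≈ 77.32 kt.
V₂: ΔP = 99, V ≈ 6.39 × 99^0.631 ≈ 116.08 kt.
ΔV over 24 h = 38.76 kt → 24 h equivalent = 38.76 × 24/24 ≈ 38.76 kt.
39 kt ≥ 30 kt ⇒ rapid intensification.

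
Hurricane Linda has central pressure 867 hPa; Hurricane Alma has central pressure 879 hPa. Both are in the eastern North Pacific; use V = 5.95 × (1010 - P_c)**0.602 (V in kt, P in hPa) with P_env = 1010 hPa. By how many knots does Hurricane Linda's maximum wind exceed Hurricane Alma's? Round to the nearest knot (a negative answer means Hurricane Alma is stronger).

6 kt

Hurricane Linda: ΔP = 143; V ≈ 5.95 × 143^0.602 ≈ 118.04 kt.
Hurricane Alma: ΔP = 131; V ≈ 5.95 × 131^0.602 ≈ 111.97 kt.
Difference ≈ 118.04 − 111.97 = 6.07 → 6 kt.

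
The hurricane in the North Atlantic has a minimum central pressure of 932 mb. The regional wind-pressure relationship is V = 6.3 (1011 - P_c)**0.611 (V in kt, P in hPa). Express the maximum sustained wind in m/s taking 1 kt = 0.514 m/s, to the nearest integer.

47 m/s

ΔP = 1011 − 932 = 79 mb.
V ≈ 6.3 × 79^0.611 = 6.3 × 14.436 ≈ 90.947 kt.
90.947 × 0.514 ≈ 46.75 m/s → 47 m/s.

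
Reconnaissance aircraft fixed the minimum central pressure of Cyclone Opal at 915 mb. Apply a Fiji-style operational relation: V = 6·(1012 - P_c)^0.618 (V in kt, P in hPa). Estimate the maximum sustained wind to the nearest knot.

ΔP = 1012 − 915 = 97 mb.
97^0.618 ≈ 16.898.
V ≈ 6 × 16.898 ≈ 101.4 kt.

101 kt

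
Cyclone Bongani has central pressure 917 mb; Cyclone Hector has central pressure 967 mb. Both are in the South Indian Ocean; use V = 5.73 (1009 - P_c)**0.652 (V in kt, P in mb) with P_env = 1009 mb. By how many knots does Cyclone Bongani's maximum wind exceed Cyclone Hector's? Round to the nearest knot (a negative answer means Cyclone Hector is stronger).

44 kt

Cyclone Bongani: ΔP = 92; V ≈ 5.73 × 92^0.652 ≈ 109.28 kt.
Cyclone Hector: ΔP = 42; V ≈ 5.73 × 42^0.652 ≈ 65.54 kt.
Difference ≈ 109.28 − 65.54 = 43.74 → 44 kt.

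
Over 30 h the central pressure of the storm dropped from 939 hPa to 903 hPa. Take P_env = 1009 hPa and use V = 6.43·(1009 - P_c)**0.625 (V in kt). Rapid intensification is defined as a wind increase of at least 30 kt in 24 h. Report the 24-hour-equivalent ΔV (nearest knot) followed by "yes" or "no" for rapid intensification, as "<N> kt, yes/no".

V₁: ΔP = 70, V ≈ 6.43 × 70^0.625 ≈ 91.49 kt.
V₂: ΔP = 106, V ≈ 6.43 × 106^0.625 ≈ 118.58 kt.
ΔV over 30 h = 27.09 kt → 24 h equivalent = 27.09 × 24/30 ≈ 21.67 kt.
22 kt < 30 kt ⇒ not rapid intensification.

22 kt, no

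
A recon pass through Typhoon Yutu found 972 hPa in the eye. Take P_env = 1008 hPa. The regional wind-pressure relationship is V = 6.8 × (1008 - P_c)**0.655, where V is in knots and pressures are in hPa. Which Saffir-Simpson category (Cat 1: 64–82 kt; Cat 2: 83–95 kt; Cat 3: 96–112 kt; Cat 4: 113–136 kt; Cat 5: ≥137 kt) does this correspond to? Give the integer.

1

ΔP = 1008 − 972 = 36 hPa.
V ≈ 6.8 × 36^0.655 = 6.8 × 10.46 ≈ 71 kt.
71 kt falls in the Category 1 band.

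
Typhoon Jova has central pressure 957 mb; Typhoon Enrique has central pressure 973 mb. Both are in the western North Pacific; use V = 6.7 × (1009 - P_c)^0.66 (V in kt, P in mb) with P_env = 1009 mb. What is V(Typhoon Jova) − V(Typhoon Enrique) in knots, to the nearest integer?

20 kt

Typhoon Jova: ΔP = 52; V ≈ 6.7 × 52^0.66 ≈ 90.92 kt.
Typhoon Enrique: ΔP = 36; V ≈ 6.7 × 36^0.66 ≈ 71.32 kt.
Difference ≈ 90.92 − 71.32 = 19.60 → 20 kt.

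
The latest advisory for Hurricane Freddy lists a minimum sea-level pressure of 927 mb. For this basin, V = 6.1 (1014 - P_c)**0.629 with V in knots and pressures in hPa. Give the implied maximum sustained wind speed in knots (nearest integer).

ΔP = 1014 − 927 = 87 mb.
87^0.629 ≈ 16.594.
V ≈ 6.1 × 16.594 ≈ 101.2 kt.

101 kt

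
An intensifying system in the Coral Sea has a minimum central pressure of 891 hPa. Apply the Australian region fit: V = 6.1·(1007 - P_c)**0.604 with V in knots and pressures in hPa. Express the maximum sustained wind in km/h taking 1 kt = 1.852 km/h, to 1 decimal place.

ΔP = 1007 − 891 = 116 hPa.
V ≈ 6.1 × 116^0.604 = 6.1 × 17.658 ≈ 107.712 kt.
107.712 × 1.852 ≈ 199.48 km/h → 199.5 km/h.

199.5 km/h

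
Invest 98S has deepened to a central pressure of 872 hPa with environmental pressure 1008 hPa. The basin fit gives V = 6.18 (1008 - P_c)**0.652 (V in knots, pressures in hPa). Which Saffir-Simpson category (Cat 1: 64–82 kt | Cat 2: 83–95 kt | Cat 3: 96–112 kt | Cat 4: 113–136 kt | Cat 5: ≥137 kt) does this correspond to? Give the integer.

5

ΔP = 1008 − 872 = 136 hPa.
V ≈ 6.18 × 136^0.652 = 6.18 × 24.61 ≈ 152 kt.
152 kt falls in the Category 5 band.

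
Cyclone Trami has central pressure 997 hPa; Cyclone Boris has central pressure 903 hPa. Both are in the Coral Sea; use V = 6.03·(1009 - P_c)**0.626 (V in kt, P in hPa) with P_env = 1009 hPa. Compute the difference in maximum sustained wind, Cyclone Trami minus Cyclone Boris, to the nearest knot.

-83 kt

Cyclone Trami: ΔP = 12; V ≈ 6.03 × 12^0.626 ≈ 28.57 kt.
Cyclone Boris: ΔP = 106; V ≈ 6.03 × 106^0.626 ≈ 111.73 kt.
Difference ≈ 28.57 − 111.73 = -83.16 → -83 kt.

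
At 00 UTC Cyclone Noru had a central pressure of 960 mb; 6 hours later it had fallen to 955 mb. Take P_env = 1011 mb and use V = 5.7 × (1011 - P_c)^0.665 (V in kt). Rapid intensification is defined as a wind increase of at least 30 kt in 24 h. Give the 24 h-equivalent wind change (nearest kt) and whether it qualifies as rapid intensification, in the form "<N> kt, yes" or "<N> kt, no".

V₁: ΔP = 51, V ≈ 5.7 × 51^0.665 ≈ 77.88 kt.
V₂: ΔP = 56, V ≈ 5.7 × 56^0.665 ≈ 82.87 kt.
ΔV over 6 h = 4.99 kt → 24 h equivalent = 4.99 × 24/6 ≈ 19.96 kt.
20 kt < 30 kt ⇒ not rapid intensification.

20 kt, no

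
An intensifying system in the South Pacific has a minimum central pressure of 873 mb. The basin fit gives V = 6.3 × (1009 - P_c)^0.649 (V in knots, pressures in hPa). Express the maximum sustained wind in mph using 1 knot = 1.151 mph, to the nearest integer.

176 mph

ΔP = 1009 − 873 = 136 mb.
V ≈ 6.3 × 136^0.649 = 6.3 × 24.247 ≈ 152.759 kt.
152.759 × 1.151 ≈ 175.83 mph → 176 mph.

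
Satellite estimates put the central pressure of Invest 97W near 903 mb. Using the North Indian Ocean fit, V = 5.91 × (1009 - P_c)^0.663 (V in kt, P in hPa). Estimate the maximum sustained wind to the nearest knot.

ΔP = 1009 − 903 = 106 mb.
106^0.663 ≈ 22.018.
V ≈ 5.91 × 22.018 ≈ 130.1 kt.

130 kt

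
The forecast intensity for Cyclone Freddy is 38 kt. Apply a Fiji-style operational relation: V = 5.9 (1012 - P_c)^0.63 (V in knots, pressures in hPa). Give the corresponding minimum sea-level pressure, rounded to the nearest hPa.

ΔP = (V / 5.9)^(1/0.63) = (38/5.9)^1.587.
38/5.9 = 6.441; 6.441^1.587 ≈ 19.23 hPa.
P_c = 1012 − 19.23 = 992.77 ≈ 993 hPa.

993 hPa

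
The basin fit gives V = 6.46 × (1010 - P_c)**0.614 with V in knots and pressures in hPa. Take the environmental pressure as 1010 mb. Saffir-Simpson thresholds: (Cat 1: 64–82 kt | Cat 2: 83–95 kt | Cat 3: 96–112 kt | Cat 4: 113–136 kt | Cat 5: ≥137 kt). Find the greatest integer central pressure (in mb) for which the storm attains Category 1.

Category 1 begins at V = 64 kt.
Required ΔP = (64/6.46)^(1/0.614) = 9.907^1.629 ≈ 41.89 mb.
P_c ≤ 1010 − 41.89 = 968.11, so the highest integer P_c is 968 mb.

968 mb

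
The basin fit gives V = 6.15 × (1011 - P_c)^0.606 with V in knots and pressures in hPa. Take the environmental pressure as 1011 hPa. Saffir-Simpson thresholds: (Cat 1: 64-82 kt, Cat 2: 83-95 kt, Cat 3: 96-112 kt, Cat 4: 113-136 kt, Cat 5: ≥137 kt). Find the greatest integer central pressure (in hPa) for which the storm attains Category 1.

Category 1 begins at V = 64 kt.
Required ΔP = (64/6.15)^(1/0.606) = 10.407^1.650 ≈ 47.72 hPa.
P_c ≤ 1011 − 47.72 = 963.28, so the highest integer P_c is 963 hPa.

963 hPa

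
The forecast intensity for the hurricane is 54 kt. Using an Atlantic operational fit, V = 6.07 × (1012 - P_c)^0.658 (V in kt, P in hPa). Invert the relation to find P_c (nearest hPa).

ΔP = (V / 6.07)^(1/0.658) = (54/6.07)^1.520.
54/6.07 = 8.896; 8.896^1.520 ≈ 27.71 hPa.
P_c = 1012 − 27.71 = 984.29 ≈ 984 hPa.

984 hPa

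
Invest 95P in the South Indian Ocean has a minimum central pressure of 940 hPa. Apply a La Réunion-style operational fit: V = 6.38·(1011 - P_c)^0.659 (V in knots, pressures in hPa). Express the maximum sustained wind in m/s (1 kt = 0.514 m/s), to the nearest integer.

54 m/s

ΔP = 1011 − 940 = 71 hPa.
V ≈ 6.38 × 71^0.659 = 6.38 × 16.595 ≈ 105.877 kt.
105.877 × 0.514 ≈ 54.42 m/s → 54 m/s.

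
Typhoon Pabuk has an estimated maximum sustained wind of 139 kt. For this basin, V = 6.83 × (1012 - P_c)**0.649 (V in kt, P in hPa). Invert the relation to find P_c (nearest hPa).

908 hPa

ΔP = (V / 6.83)^(1/0.649) = (139/6.83)^1.541.
139/6.83 = 20.351; 20.351^1.541 ≈ 103.83 hPa.
P_c = 1012 − 103.83 = 908.17 ≈ 908 hPa.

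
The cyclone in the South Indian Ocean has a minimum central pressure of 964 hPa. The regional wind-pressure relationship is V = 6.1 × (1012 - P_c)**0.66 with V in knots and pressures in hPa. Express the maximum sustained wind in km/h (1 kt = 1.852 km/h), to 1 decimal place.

ΔP = 1012 − 964 = 48 hPa.
V ≈ 6.1 × 48^0.66 = 6.1 × 12.871 ≈ 78.514 kt.
78.514 × 1.852 ≈ 145.41 km/h → 145.4 km/h.

145.4 km/h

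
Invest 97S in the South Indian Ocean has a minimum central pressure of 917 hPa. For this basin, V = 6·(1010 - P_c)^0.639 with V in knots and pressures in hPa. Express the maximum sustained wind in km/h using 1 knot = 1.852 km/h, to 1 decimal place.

201.2 km/h

ΔP = 1010 − 917 = 93 hPa.
V ≈ 6 × 93^0.639 = 6 × 18.108 ≈ 108.646 kt.
108.646 × 1.852 ≈ 201.21 km/h → 201.2 km/h.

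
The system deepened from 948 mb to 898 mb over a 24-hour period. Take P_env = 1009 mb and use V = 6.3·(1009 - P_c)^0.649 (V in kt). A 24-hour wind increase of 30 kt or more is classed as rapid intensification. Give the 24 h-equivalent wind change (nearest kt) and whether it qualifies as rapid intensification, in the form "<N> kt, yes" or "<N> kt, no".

V₁: ΔP = 61, V ≈ 6.3 × 61^0.649 ≈ 90.79 kt.
V₂: ΔP = 111, V ≈ 6.3 × 111^0.649 ≈ 133.89 kt.
ΔV over 24 h = 43.10 kt → 24 h equivalent = 43.10 × 24/24 ≈ 43.10 kt.
43 kt ≥ 30 kt ⇒ rapid intensification.

43 kt, yes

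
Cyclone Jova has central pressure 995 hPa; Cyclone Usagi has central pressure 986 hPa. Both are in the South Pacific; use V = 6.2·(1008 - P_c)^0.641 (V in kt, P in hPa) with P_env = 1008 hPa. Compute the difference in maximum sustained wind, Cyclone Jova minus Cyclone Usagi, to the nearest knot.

-13 kt

Cyclone Jova: ΔP = 13; V ≈ 6.2 × 13^0.641 ≈ 32.09 kt.
Cyclone Usagi: ΔP = 22; V ≈ 6.2 × 22^0.641 ≈ 44.97 kt.
Difference ≈ 32.09 − 44.97 = -12.88 → -13 kt.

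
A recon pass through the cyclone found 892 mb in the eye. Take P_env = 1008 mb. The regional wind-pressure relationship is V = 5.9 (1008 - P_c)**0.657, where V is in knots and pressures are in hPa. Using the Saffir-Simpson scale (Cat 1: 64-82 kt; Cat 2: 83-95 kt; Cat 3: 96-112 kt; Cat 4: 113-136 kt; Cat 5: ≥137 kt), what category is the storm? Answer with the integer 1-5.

ΔP = 1008 − 892 = 116 mb.
V ≈ 5.9 × 116^0.657 = 5.9 × 22.72 ≈ 134 kt.
134 kt falls in the Category 4 band.

4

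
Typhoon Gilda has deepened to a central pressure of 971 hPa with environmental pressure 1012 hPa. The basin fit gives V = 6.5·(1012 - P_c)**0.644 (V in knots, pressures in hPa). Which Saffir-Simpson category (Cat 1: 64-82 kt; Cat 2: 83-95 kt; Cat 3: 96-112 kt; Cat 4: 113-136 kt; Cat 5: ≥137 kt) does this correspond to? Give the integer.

ΔP = 1012 − 971 = 41 hPa.
V ≈ 6.5 × 41^0.644 = 6.5 × 10.93 ≈ 71 kt.
71 kt falls in the Category 1 band.

1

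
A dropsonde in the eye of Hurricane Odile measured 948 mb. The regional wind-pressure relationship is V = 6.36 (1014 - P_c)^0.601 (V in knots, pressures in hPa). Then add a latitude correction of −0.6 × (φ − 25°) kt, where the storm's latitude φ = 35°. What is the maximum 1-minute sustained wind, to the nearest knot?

73 kt

ΔP = 1014 − 948 = 66 mb.
66^0.601 ≈ 12.404.
V ≈ 6.36 × 12.404 ≈ 78.9 kt.
Latitude correction: −0.6 × (35 − 25) = -6 kt.
Corrected V ≈ 72.9 kt → 73 kt.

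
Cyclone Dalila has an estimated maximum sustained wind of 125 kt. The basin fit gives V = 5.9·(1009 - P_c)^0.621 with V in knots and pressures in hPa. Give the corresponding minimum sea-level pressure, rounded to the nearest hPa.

872 hPa

ΔP = (V / 5.9)^(1/0.621) = (125/5.9)^1.610.
125/5.9 = 21.186; 21.186^1.610 ≈ 136.57 hPa.
P_c = 1009 − 136.57 = 872.43 ≈ 872 hPa.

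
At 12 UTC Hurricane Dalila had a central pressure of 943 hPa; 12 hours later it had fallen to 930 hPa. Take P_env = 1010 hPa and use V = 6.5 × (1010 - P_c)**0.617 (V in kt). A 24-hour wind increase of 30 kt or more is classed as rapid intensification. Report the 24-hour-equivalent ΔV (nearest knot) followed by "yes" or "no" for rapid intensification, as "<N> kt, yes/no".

20 kt, no

V₁: ΔP = 67, V ≈ 6.5 × 67^0.617 ≈ 87.02 kt.
V₂: ΔP = 80, V ≈ 6.5 × 80^0.617 ≈ 97.08 kt.
ΔV over 12 h = 10.06 kt → 24 h equivalent = 10.06 × 24/12 ≈ 20.12 kt.
20 kt < 30 kt ⇒ not rapid intensification.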